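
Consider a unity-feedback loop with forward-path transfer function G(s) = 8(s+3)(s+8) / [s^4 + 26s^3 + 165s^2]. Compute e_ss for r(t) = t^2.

The denominator has no term below 165s^2 — 2 poles at s=0, type 2.
K_a = lim_{s→0} s^2·G(s) = 8·3·8 / 165 = 64/55.
r(t) = t^2 gives R(s) = 2/s^3.
e_ss = 2/K_a = 2/(64/55) = 55/32.

55/32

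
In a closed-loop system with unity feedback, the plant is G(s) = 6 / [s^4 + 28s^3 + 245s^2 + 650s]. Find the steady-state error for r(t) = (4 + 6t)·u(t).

650

Lowest-order denominator term is 650s, so the open loop has 1 pole at the origin → type 1 system. Taking each input component in turn:
  • 4: tracked with zero error.
  • 6t: e_ss = 6/K_v with K_v=3/325 → 650.
Total e_ss = 650.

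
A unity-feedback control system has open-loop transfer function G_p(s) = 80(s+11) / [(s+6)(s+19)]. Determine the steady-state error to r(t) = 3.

G_p(s) has no factors of s in the denominator, so the system is type 0.
K_p = lim_{s→0} G_p(s) = 80·11 / (6·19) = 440/57.
e_ss = 3/(1 + K_p) = 3/(497/57) = 171/497.

171/497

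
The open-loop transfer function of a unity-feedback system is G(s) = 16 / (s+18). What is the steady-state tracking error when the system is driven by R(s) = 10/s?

90/17

No free integrators in G(s): this is a type 0 system.
K_p = lim_{s→0} G(s) = 16 / (18) = 8/9.
e_ss = 10/(1 + K_p) = 10/(17/9) = 90/17.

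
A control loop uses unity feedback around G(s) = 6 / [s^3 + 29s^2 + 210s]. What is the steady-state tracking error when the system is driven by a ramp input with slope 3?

105

Lowest-order denominator term is 210s, so the open loop has 1 pole at the origin → type 1 system.
K_v = lim_{s→0} s·G(s) = 6 / 210 = 1/35.
e_ss = 3/K_v = 3/(1/35) = 105.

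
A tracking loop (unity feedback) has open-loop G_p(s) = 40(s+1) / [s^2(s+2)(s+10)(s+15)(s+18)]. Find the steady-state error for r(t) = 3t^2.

Two free integrators in G_p(s): this is a type 2 system.
K_a = lim_{s→0} s^2·G_p(s) = 40·1 / (2·10·15·18) = 1/135.
r(t) = 3t^2 gives R(s) = 6/s^3.
e_ss = 6/K_a = 6/(1/135) = 810.

810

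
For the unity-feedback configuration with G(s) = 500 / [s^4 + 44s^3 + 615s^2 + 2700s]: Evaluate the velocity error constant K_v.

Lowest-order denominator term is 2700s, so the open loop has 1 pole at the origin → type 1 system.
K_v = lim_{s→0} s·G(s) = 500 / 2700 = 5/27.

5/27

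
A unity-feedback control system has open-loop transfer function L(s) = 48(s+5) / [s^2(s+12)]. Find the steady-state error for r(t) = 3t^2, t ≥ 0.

Two free integrators in L(s): this is a type 2 system.
K_a = lim_{s→0} s^2·L(s) = 48·5 / (12) = 20.
r(t) = 3t^2 gives R(s) = 6/s^3.
e_ss = 6/K_a = 6/20 = 0.3.

0.3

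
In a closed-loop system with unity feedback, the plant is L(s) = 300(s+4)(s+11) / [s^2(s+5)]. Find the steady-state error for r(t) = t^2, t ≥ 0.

System type = 2 (two poles at s=0).
K_a = lim_{s→0} s^2·L(s) = 300·4·11 / (5) = 2640.
r(t) = t^2 gives R(s) = 2/s^3.
e_ss = 2/K_a = 2/2640 = 1/1320.

1/1320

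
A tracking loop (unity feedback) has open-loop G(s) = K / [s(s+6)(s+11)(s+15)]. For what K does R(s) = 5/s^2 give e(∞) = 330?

The open loop has one pole at the origin → type 1 system.
K_v = lim_{s→0} s·G(s) = K / (6·11·15) = (1/990)·K.
e_ss = 5/K_v = 330 ⇒ K_v = 1/66 ⇒ K = (1/66)/(1/990) = 15.

15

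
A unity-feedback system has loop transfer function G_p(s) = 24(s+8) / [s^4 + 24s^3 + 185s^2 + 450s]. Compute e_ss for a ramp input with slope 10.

23.4375

Factoring s from the denominator leaves a polynomial with constant term 450, so the system is type 1.
K_v = lim_{s→0} s·G_p(s) = 24·8 / 450 = 32/75.
e_ss = 10/K_v = 10/(32/75) = 23.4375.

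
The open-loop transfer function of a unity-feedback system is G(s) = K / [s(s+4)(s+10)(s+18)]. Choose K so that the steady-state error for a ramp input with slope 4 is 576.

5

The open loop has one pole at the origin → type 1 system.
K_v = lim_{s→0} s·G(s) = K / (4·10·18) = (1/720)·K.
e_ss = 4/K_v = 576 ⇒ K_v = 1/144 ⇒ K = (1/144)/(1/720) = 5.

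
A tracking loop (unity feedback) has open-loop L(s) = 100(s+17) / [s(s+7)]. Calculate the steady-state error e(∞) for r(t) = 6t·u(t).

21/850

One free integrator in L(s): this is a type 1 system.
K_v = lim_{s→0} s·L(s) = 100·17 / (7) = 1700/7.
e_ss = 6/K_v = 6/(1700/7) = 21/850.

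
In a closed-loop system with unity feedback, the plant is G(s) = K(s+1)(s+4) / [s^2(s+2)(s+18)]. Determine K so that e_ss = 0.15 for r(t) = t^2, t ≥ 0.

The open loop has two poles at the origin → type 2 system.
K_a = lim_{s→0} s^2·G(s) = K·1·4 / (2·18) = (1/9)·K.
e_ss = 2/K_a = 0.15 ⇒ K_a = 40/3 ⇒ K = (40/3)/(1/9) = 120.

120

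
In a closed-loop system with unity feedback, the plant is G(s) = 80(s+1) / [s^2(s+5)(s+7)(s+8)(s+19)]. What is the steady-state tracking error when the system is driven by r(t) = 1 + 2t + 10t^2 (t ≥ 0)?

G(s) has two factors of s in the denominator, so the system is type 2. Treating each term separately:
  • 1: tracked with zero error.
  • 2t: tracked with zero error.
  • 10t^2: e_ss = 20/K_a with K_a=2/133 → 1330.
Total e_ss = 1330.

1330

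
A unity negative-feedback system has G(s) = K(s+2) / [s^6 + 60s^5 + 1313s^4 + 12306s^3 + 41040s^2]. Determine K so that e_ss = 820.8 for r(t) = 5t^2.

The denominator has no term below 41040s^2 — 2 poles at s=0, type 2.
K_a = lim_{s→0} s^2·G(s) = K·2 / 41040 = (1/20520)·K.
e_ss = 10/K_a = 820.8 ⇒ K_a = 25/2052 ⇒ K = (25/2052)/(1/20520) = 250.

250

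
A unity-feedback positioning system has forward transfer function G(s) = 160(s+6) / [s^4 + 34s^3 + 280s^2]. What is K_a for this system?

The denominator has no term below 280s^2 — 2 poles at s=0, type 2.
K_a = lim_{s→0} s^2·G(s) = 160·6 / 280 = 24/7.

24/7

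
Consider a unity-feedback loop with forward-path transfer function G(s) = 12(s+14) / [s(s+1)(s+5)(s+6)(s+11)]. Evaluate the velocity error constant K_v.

28/55

The open loop has one pole at the origin → type 1 system.
K_v = lim_{s→0} s·G(s) = 12·14 / (1·5·6·11) = 28/55.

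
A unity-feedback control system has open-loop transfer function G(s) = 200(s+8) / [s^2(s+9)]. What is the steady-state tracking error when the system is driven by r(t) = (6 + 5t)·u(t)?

Two free integrators in G(s): this is a type 2 system. By superposition:
  • 6: tracked with zero error.
  • 5t: tracked with zero error.
Total e_ss = 0.

0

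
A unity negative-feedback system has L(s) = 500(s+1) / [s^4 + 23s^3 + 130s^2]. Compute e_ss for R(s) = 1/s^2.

The denominator has no term below 130s^2 — 2 poles at s=0, type 2.
A type-2 system has K_v = ∞, so it tracks a ramp input with zero steady-state error.

0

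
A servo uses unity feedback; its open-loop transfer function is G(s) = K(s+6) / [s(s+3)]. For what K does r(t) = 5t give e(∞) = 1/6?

15

One free integrator in G(s): this is a type 1 system.
K_v = lim_{s→0} s·G(s) = K·6 / (3) = 2·K.
e_ss = 5/K_v = 1/6 ⇒ K_v = 30 ⇒ K = 30/2 = 15.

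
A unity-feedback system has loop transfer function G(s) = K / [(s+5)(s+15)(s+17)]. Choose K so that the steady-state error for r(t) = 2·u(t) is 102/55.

100

The open loop has no poles at the origin → type 0 system.
K_p = lim_{s→0} G(s) = K / (5·15·17) = (1/1275)·K.
e_ss = 2/(1 + K_p) = 102/55 ⇒ 1 + (1/1275)·K = 55/51 ⇒ K = 100.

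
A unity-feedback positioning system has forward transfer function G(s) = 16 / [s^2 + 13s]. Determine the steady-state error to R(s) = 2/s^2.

Factoring s from the denominator leaves a polynomial with constant term 13, so the system is type 1.
K_v = lim_{s→0} s·G(s) = 16 / 13 = 16/13.
e_ss = 2/K_v = 2/(16/13) = 1.625.

1.625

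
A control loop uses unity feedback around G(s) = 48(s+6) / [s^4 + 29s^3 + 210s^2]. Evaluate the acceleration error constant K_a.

48/35

The denominator has no term below 210s^2 — 2 poles at s=0, type 2.
K_a = lim_{s→0} s^2·G(s) = 48·6 / 210 = 48/35.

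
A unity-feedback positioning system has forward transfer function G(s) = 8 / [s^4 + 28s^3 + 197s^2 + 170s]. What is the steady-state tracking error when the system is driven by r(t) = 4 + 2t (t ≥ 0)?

Lowest-order denominator term is 170s, so the open loop has 1 pole at the origin → type 1 system. Taking each input component in turn:
  • 4: tracked with zero error.
  • 2t: e_ss = 2/K_v with K_v=4/85 → 42.5.
Total e_ss = 42.5.

42.5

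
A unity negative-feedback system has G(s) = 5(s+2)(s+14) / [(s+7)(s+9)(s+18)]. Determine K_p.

G(s) has no factors of s in the denominator, so the system is type 0.
K_p = lim_{s→0} G(s) = 5·2·14 / (7·9·18) = 10/81.

10/81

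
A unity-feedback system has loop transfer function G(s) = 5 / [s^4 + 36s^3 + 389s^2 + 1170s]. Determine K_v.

1/234

The denominator has no term below 1170s — 1 pole at s=0, type 1.
K_v = lim_{s→0} s·G(s) = 5 / 1170 = 1/234.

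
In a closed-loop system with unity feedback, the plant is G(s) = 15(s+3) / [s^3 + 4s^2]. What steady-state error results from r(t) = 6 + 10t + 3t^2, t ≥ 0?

Factoring s^2 from the denominator leaves a polynomial with constant term 4, so the system is type 2. By superposition:
  • 6: tracked with zero error.
  • 10t: tracked with zero error.
  • 3t^2: e_ss = 6/K_a with K_a=11.25 → 8/15.
Total e_ss = 8/15.

8/15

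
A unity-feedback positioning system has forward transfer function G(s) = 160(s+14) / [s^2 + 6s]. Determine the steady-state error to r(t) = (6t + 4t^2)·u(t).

infinity

The denominator has no term below 6s — 1 pole at s=0, type 1. By superposition:
  • 6t: e_ss = 6/K_v with K_v=1120/3 → 9/560.
  • 4t^2: a type-1 system cannot track it, e_ss → ∞.
The unbounded component dominates.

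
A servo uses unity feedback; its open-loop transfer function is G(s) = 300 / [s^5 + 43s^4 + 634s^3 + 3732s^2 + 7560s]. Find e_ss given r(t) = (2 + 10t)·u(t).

The denominator has no term below 7560s — 1 pole at s=0, type 1. Taking each input component in turn:
  • 2: tracked with zero error.
  • 10t: e_ss = 10/K_v with K_v=5/126 → 252.
Total e_ss = 252.

252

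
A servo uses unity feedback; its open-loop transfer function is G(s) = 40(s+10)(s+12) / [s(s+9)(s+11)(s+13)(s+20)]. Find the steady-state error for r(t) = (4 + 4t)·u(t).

One free integrator in G(s): this is a type 1 system. By superposition:
  • 4: tracked with zero error.
  • 4t: e_ss = 4/K_v with K_v=80/429 → 21.45.
Total e_ss = 21.45.

21.45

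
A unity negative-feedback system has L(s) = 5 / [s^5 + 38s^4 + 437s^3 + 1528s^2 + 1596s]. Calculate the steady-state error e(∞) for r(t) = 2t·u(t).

Lowest-order denominator term is 1596s, so the open loop has 1 pole at the origin → type 1 system.
K_v = lim_{s→0} s·L(s) = 5 / 1596 = 5/1596.
e_ss = 2/K_v = 2/(5/1596) = 638.4.

638.4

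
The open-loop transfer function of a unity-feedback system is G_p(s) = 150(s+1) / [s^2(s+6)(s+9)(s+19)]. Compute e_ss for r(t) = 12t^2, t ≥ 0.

164.16

System type = 2 (two poles at s=0).
K_a = lim_{s→0} s^2·G_p(s) = 150·1 / (6·9·19) = 25/171.
r(t) = 12t^2 gives R(s) = 24/s^3.
e_ss = 24/K_a = 24/(25/171) = 164.16.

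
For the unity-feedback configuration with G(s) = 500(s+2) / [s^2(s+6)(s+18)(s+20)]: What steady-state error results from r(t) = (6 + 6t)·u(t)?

0

G(s) has two factors of s in the denominator, so the system is type 2. By superposition:
  • 6: tracked with zero error.
  • 6t: tracked with zero error.
Total e_ss = 0.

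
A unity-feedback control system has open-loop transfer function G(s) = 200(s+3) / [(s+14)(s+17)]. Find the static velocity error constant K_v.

No free integrators in G(s): this is a type 0 system.
K_v = lim_{s→0} s·G(s) = 0 (the extra factor of s kills the finite limit).

0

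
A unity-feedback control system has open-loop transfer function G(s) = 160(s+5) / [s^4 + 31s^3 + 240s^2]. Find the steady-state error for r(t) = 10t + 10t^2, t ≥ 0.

Lowest-order denominator term is 240s^2, so the open loop has 2 poles at the origin → type 2 system. By superposition:
  • 10t: tracked with zero error.
  • 10t^2: e_ss = 20/K_a with K_a=10/3 → 6.
Total e_ss = 6.

6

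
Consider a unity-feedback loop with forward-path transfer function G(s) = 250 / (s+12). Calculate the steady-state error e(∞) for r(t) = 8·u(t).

48/131

System type = 0 (no poles at s=0).
K_p = lim_{s→0} G(s) = 250 / (12) = 125/6.
e_ss = 8/(1 + K_p) = 8/(131/6) = 48/131.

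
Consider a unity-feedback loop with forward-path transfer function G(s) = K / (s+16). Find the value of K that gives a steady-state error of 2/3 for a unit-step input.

The open loop has no poles at the origin → type 0 system.
K_p = lim_{s→0} G(s) = K / (16) = 0.0625·K.
e_ss = 1/(1 + K_p) = 2/3 ⇒ 1 + 0.0625·K = 1.5 ⇒ K = 8.

8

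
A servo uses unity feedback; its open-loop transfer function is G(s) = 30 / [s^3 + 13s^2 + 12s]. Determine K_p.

K_p = lim_{s→0} G(s); with 1 pole at the origin the limit diverges, so K_p = ∞.

infinity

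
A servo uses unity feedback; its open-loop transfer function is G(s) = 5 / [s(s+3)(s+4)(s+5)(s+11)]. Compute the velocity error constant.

1/132

System type = 1 (one pole at s=0).
K_v = lim_{s→0} s·G(s) = 5 / (3·4·5·11) = 1/132.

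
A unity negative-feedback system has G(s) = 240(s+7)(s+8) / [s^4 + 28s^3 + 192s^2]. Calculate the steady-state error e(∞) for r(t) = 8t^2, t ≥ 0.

Lowest-order denominator term is 192s^2, so the open loop has 2 poles at the origin → type 2 system.
K_a = lim_{s→0} s^2·G(s) = 240·7·8 / 192 = 70.
r(t) = 8t^2 gives R(s) = 16/s^3.
e_ss = 16/K_a = 16/70 = 8/35.

8/35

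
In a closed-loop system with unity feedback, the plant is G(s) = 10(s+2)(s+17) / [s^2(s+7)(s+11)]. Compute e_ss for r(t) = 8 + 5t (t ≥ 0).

System type = 2 (two poles at s=0). Treating each term separately:
  • 8: tracked with zero error.
  • 5t: tracked with zero error.
Total e_ss = 0.

0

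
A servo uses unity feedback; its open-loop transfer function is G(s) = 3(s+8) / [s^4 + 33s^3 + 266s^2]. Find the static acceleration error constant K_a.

Factoring s^2 from the denominator leaves a polynomial with constant term 266, so the system is type 2.
K_a = lim_{s→0} s^2·G(s) = 3·8 / 266 = 12/133.

12/133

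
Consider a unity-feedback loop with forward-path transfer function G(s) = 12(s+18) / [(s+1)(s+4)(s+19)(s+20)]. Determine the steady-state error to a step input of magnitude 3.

G(s) has no factors of s in the denominator, so the system is type 0.
K_p = lim_{s→0} G(s) = 12·18 / (1·4·19·20) = 27/190.
e_ss = 3/(1 + K_p) = 3/(217/190) = 570/217.

570/217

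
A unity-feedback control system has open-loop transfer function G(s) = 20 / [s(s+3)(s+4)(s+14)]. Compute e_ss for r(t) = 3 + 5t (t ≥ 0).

One free integrator in G(s): this is a type 1 system. Taking each input component in turn:
  • 3: tracked with zero error.
  • 5t: e_ss = 5/K_v with K_v=5/42 → 42.
Total e_ss = 42.

42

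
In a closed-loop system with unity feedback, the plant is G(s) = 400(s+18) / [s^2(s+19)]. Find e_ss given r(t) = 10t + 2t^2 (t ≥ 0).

19/1800

The open loop has two poles at the origin → type 2 system. Taking each input component in turn:
  • 10t: tracked with zero error.
  • 2t^2: e_ss = 4/K_a with K_a=7200/19 → 19/1800.
Total e_ss = 19/1800.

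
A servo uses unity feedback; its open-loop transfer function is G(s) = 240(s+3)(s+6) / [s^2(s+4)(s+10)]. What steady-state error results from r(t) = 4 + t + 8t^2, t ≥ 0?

Two free integrators in G(s): this is a type 2 system. Treating each term separately:
  • 4: tracked with zero error.
  • t: tracked with zero error.
  • 8t^2: e_ss = 16/K_a with K_a=108 → 4/27.
Total e_ss = 4/27.

4/27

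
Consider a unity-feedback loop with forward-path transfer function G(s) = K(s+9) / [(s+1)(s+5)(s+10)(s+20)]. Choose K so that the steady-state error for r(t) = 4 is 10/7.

200

G(s) has no factors of s in the denominator, so the system is type 0.
K_p = lim_{s→0} G(s) = K·9 / (1·5·10·20) = 0.009·K.
e_ss = 4/(1 + K_p) = 10/7 ⇒ 1 + 0.009·K = 2.8 ⇒ K = 200.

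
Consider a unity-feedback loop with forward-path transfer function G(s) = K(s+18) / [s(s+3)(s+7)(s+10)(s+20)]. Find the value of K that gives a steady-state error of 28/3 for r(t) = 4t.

The open loop has one pole at the origin → type 1 system.
K_v = lim_{s→0} s·G(s) = K·18 / (3·7·10·20) = (3/700)·K.
e_ss = 4/K_v = 28/3 ⇒ K_v = 3/7 ⇒ K = (3/7)/(3/700) = 100.

100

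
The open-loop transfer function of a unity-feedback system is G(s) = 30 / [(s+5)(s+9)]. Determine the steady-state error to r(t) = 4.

2.4

G(s) has no factors of s in the denominator, so the system is type 0.
K_p = lim_{s→0} G(s) = 30 / (5·9) = 2/3.
e_ss = 4/(1 + K_p) = 4/(5/3) = 2.4.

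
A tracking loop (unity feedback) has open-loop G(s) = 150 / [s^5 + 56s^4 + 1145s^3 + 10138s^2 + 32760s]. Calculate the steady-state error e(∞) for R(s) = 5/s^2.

1092

Factoring s from the denominator leaves a polynomial with constant term 32760, so the system is type 1.
K_v = lim_{s→0} s·G(s) = 150 / 32760 = 5/1092.
e_ss = 5/K_v = 5/(5/1092) = 1092.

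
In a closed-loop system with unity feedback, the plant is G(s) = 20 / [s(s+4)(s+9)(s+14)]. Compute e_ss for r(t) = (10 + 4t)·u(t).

System type = 1 (one pole at s=0). By superposition:
  • 10: tracked with zero error.
  • 4t: e_ss = 4/K_v with K_v=5/126 → 100.8.
Total e_ss = 100.8.

100.8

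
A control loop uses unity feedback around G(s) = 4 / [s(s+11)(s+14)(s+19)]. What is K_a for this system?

0

The open loop has one pole at the origin → type 1 system.
K_a = lim_{s→0} s^2·G(s) = 0 (the extra factor of s kills the finite limit).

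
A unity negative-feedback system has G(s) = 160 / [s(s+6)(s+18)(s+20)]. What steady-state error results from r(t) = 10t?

135

System type = 1 (one pole at s=0).
K_v = lim_{s→0} s·G(s) = 160 / (6·18·20) = 2/27.
e_ss = 10/K_v = 10/(2/27) = 135.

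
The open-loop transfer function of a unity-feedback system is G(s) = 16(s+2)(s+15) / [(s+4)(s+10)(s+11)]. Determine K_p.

12/11

System type = 0 (no poles at s=0).
K_p = lim_{s→0} G(s) = 16·2·15 / (4·10·11) = 12/11.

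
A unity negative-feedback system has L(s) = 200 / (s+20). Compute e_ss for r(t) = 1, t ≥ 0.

1/11

The open loop has no poles at the origin → type 0 system.
K_p = lim_{s→0} L(s) = 200 / (20) = 10.
e_ss = 1/(1 + K_p) = 1/11.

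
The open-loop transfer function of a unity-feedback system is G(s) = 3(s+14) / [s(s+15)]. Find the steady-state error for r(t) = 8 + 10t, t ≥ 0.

25/7

The open loop has one pole at the origin → type 1 system. Taking each input component in turn:
  • 8: tracked with zero error.
  • 10t: e_ss = 10/K_v with K_v=2.8 → 25/7.
Total e_ss = 25/7.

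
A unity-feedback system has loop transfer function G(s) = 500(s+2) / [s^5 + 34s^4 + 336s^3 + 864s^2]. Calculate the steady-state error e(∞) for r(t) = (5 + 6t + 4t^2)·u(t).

Lowest-order denominator term is 864s^2, so the open loop has 2 poles at the origin → type 2 system. Treating each term separately:
  • 5: tracked with zero error.
  • 6t: tracked with zero error.
  • 4t^2: e_ss = 8/K_a with K_a=125/108 → 6.912.
Total e_ss = 6.912.

6.912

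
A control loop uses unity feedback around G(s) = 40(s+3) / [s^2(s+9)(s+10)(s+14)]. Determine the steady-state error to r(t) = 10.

0

System type = 2 (two poles at s=0).
A type-2 system has K_p = ∞, so it tracks a step input with zero steady-state error.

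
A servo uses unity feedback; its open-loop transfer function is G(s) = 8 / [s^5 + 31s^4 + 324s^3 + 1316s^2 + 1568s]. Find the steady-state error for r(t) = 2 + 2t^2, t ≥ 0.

Lowest-order denominator term is 1568s, so the open loop has 1 pole at the origin → type 1 system. By superposition:
  • 2: tracked with zero error.
  • 2t^2: a type-1 system cannot track it, e_ss → ∞.
The unbounded component dominates.

infinity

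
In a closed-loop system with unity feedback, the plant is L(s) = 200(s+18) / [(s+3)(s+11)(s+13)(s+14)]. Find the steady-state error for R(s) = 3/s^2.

infinity

System type = 0 (no poles at s=0).
For a type-0 system K_v = 0, so e_ss to a ramp input is unbounded.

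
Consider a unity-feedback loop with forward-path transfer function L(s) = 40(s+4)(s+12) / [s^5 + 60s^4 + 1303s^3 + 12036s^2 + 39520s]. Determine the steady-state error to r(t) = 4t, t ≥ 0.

Lowest-order denominator term is 39520s, so the open loop has 1 pole at the origin → type 1 system.
K_v = lim_{s→0} s·L(s) = 40·4·12 / 39520 = 12/247.
e_ss = 4/K_v = 4/(12/247) = 247/3.

247/3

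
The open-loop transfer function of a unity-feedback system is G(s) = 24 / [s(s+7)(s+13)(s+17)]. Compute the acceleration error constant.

The open loop has one pole at the origin → type 1 system.
K_a = lim_{s→0} s^2·G(s) = 0 (the extra factor of s kills the finite limit).

0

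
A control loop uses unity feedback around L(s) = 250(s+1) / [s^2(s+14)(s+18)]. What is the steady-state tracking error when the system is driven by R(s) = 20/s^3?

Two free integrators in L(s): this is a type 2 system.
K_a = lim_{s→0} s^2·L(s) = 250·1 / (14·18) = 125/126.
r(t) = 10t^2 gives R(s) = 20/s^3.
e_ss = 20/K_a = 20/(125/126) = 20.16.

20.16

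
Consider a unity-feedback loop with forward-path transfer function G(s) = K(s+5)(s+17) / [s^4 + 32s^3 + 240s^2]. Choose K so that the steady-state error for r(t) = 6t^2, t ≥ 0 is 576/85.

Factoring s^2 from the denominator leaves a polynomial with constant term 240, so the system is type 2.
K_a = lim_{s→0} s^2·G(s) = K·5·17 / 240 = (17/48)·K.
e_ss = 12/K_a = 576/85 ⇒ K_a = 85/48 ⇒ K = (85/48)/(17/48) = 5.

5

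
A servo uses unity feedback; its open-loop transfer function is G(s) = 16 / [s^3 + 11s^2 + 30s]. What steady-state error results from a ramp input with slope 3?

The denominator has no term below 30s — 1 pole at s=0, type 1.
K_v = lim_{s→0} s·G(s) = 16 / 30 = 8/15.
e_ss = 3/K_v = 3/(8/15) = 5.625.

5.625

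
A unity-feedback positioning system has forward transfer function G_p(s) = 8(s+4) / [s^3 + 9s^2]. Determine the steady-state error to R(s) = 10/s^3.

Factoring s^2 from the denominator leaves a polynomial with constant term 9, so the system is type 2.
K_a = lim_{s→0} s^2·G_p(s) = 8·4 / 9 = 32/9.
r(t) = 5t^2 gives R(s) = 10/s^3.
e_ss = 10/K_a = 10/(32/9) = 2.8125.

2.8125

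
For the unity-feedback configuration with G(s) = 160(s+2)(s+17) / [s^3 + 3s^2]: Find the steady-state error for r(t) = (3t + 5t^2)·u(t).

3/544

The denominator has no term below 3s^2 — 2 poles at s=0, type 2. Treating each term separately:
  • 3t: tracked with zero error.
  • 5t^2: e_ss = 10/K_a with K_a=5440/3 → 3/544.
Total e_ss = 3/544.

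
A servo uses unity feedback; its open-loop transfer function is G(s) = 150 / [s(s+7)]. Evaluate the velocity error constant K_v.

150/7

One free integrator in G(s): this is a type 1 system.
K_v = lim_{s→0} s·G(s) = 150 / (7) = 150/7.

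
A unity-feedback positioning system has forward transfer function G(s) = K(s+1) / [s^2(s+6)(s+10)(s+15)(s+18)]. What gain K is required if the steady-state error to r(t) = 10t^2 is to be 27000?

G(s) has two factors of s in the denominator, so the system is type 2.
K_a = lim_{s→0} s^2·G(s) = K·1 / (6·10·15·18) = (1/16200)·K.
e_ss = 20/K_a = 27000 ⇒ K_a = 1/1350 ⇒ K = (1/1350)/(1/16200) = 12.

12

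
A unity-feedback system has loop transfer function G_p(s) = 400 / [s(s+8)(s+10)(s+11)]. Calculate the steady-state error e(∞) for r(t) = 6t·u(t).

System type = 1 (one pole at s=0).
K_v = lim_{s→0} s·G_p(s) = 400 / (8·10·11) = 5/11.
e_ss = 6/K_v = 6/(5/11) = 13.2.

13.2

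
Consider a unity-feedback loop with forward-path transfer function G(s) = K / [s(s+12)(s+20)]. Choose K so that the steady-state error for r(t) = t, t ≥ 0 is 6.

The open loop has one pole at the origin → type 1 system.
K_v = lim_{s→0} s·G(s) = K / (12·20) = (1/240)·K.
e_ss = 1/K_v = 6 ⇒ K_v = 1/6 ⇒ K = (1/6)/(1/240) = 40.

40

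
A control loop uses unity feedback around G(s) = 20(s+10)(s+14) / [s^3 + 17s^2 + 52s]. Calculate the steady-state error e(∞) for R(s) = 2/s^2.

13/350

Lowest-order denominator term is 52s, so the open loop has 1 pole at the origin → type 1 system.
K_v = lim_{s→0} s·G(s) = 20·10·14 / 52 = 700/13.
e_ss = 2/K_v = 2/(700/13) = 13/350.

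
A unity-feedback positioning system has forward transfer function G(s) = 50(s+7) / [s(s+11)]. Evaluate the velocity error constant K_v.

System type = 1 (one pole at s=0).
K_v = lim_{s→0} s·G(s) = 50·7 / (11) = 350/11.

350/11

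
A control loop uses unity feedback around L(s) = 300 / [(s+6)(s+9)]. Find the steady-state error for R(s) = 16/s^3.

infinity

No free integrators in L(s): this is a type 0 system.
For a type-0 system K_a = 0, so e_ss to a parabolic input is unbounded.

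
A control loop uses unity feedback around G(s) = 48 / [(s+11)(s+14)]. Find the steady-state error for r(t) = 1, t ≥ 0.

77/101

G(s) has no factors of s in the denominator, so the system is type 0.
K_p = lim_{s→0} G(s) = 48 / (11·14) = 24/77.
e_ss = 1/(1 + K_p) = 1/(101/77) = 77/101.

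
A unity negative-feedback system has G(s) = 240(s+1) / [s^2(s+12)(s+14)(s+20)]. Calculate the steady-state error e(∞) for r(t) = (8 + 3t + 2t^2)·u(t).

System type = 2 (two poles at s=0). Treating each term separately:
  • 8: tracked with zero error.
  • 3t: tracked with zero error.
  • 2t^2: e_ss = 4/K_a with K_a=1/14 → 56.
Total e_ss = 56.

56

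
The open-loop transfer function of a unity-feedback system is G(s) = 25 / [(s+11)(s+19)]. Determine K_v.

0

The open loop has no poles at the origin → type 0 system.
K_v = lim_{s→0} s·G(s) = 0 (the extra factor of s kills the finite limit).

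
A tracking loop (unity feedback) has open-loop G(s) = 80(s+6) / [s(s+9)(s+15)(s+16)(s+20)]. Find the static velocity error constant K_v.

System type = 1 (one pole at s=0).
K_v = lim_{s→0} s·G(s) = 80·6 / (9·15·16·20) = 1/90.

1/90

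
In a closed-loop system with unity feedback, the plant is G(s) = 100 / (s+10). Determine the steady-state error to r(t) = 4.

4/11

G(s) has no factors of s in the denominator, so the system is type 0.
K_p = lim_{s→0} G(s) = 100 / (10) = 10.
e_ss = 4/(1 + K_p) = 4/11.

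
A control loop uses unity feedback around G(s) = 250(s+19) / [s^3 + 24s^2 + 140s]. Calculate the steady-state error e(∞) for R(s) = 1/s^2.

Factoring s from the denominator leaves a polynomial with constant term 140, so the system is type 1.
K_v = lim_{s→0} s·G(s) = 250·19 / 140 = 475/14.
e_ss = 1/K_v = 1/(475/14) = 14/475.

14/475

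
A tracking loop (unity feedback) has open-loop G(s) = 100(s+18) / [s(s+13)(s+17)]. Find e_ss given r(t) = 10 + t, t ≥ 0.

221/1800

System type = 1 (one pole at s=0). By superposition:
  • 10: tracked with zero error.
  • t: e_ss = 1/K_v with K_v=1800/221 → 221/1800.
Total e_ss = 221/1800.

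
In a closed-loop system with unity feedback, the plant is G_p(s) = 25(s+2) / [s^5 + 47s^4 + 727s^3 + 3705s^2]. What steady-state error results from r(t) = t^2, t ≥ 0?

Lowest-order denominator term is 3705s^2, so the open loop has 2 poles at the origin → type 2 system.
K_a = lim_{s→0} s^2·G_p(s) = 25·2 / 3705 = 10/741.
r(t) = t^2 gives R(s) = 2/s^3.
e_ss = 2/K_a = 2/(10/741) = 148.2.

148.2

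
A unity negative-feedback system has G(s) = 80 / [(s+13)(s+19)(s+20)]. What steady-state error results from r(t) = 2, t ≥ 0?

494/251

System type = 0 (no poles at s=0).
K_p = lim_{s→0} G(s) = 80 / (13·19·20) = 4/247.
e_ss = 2/(1 + K_p) = 2/(251/247) = 494/251.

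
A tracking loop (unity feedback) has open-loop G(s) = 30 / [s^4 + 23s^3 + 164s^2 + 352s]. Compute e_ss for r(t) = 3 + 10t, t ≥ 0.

352/3

The denominator has no term below 352s — 1 pole at s=0, type 1. Treating each term separately:
  • 3: tracked with zero error.
  • 10t: e_ss = 10/K_v with K_v=15/176 → 352/3.
Total e_ss = 352/3.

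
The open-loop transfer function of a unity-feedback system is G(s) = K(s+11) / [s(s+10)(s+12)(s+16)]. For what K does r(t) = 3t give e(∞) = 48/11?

120

G(s) has one factor of s in the denominator, so the system is type 1.
K_v = lim_{s→0} s·G(s) = K·11 / (10·12·16) = (11/1920)·K.
e_ss = 3/K_v = 48/11 ⇒ K_v = 0.6875 ⇒ K = 0.6875/(11/1920) = 120.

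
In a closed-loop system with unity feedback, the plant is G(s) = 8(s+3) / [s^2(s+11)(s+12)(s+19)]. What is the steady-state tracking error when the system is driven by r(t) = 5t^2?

1045

G(s) has two factors of s in the denominator, so the system is type 2.
K_a = lim_{s→0} s^2·G(s) = 8·3 / (11·12·19) = 2/209.
r(t) = 5t^2 gives R(s) = 10/s^3.
e_ss = 10/K_a = 10/(2/209) = 1045.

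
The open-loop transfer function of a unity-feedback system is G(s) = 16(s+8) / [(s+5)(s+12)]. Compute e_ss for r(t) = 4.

60/47

G(s) has no factors of s in the denominator, so the system is type 0.
K_p = lim_{s→0} G(s) = 16·8 / (5·12) = 32/15.
e_ss = 4/(1 + K_p) = 4/(47/15) = 60/47.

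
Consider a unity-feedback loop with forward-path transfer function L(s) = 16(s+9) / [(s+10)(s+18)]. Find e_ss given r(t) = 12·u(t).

20/3

No free integrators in L(s): this is a type 0 system.
K_p = lim_{s→0} L(s) = 16·9 / (10·18) = 0.8.
e_ss = 12/(1 + K_p) = 12/1.8 = 20/3.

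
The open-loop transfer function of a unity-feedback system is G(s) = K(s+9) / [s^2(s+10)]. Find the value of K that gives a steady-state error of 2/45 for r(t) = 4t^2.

System type = 2 (two poles at s=0).
K_a = lim_{s→0} s^2·G(s) = K·9 / (10) = 0.9·K.
e_ss = 8/K_a = 2/45 ⇒ K_a = 180 ⇒ K = 180/0.9 = 200.

200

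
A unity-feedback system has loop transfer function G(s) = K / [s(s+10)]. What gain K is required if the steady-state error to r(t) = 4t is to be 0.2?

200

G(s) has one factor of s in the denominator, so the system is type 1.
K_v = lim_{s→0} s·G(s) = K / (10) = 0.1·K.
e_ss = 4/K_v = 0.2 ⇒ K_v = 20 ⇒ K = 20/0.1 = 200.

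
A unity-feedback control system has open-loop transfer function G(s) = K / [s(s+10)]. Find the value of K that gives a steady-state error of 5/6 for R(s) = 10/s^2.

120

G(s) has one factor of s in the denominator, so the system is type 1.
K_v = lim_{s→0} s·G(s) = K / (10) = 0.1·K.
e_ss = 10/K_v = 5/6 ⇒ K_v = 12 ⇒ K = 12/0.1 = 120.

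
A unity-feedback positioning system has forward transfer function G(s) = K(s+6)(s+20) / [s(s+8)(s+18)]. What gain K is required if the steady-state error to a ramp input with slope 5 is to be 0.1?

One free integrator in G(s): this is a type 1 system.
K_v = lim_{s→0} s·G(s) = K·6·20 / (8·18) = (5/6)·K.
e_ss = 5/K_v = 0.1 ⇒ K_v = 50 ⇒ K = 50/(5/6) = 60.

60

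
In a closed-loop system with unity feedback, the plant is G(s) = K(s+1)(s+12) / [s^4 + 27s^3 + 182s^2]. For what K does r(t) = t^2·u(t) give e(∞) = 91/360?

120

Factoring s^2 from the denominator leaves a polynomial with constant term 182, so the system is type 2.
K_a = lim_{s→0} s^2·G(s) = K·1·12 / 182 = (6/91)·K.
e_ss = 2/K_a = 91/360 ⇒ K_a = 720/91 ⇒ K = (720/91)/(6/91) = 120.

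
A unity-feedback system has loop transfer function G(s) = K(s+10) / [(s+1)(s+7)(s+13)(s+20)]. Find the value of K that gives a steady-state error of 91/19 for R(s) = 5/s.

No free integrators in G(s): this is a type 0 system.
K_p = lim_{s→0} G(s) = K·10 / (1·7·13·20) = (1/182)·K.
e_ss = 5/(1 + K_p) = 91/19 ⇒ 1 + (1/182)·K = 95/91 ⇒ K = 8.

8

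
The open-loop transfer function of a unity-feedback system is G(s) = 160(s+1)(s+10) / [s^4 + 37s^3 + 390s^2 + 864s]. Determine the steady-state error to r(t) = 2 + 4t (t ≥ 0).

Lowest-order denominator term is 864s, so the open loop has 1 pole at the origin → type 1 system. Treating each term separately:
  • 2: tracked with zero error.
  • 4t: e_ss = 4/K_v with K_v=50/27 → 2.16.
Total e_ss = 2.16.

2.16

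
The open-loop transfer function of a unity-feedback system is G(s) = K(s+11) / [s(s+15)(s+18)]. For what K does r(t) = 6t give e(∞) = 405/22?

System type = 1 (one pole at s=0).
K_v = lim_{s→0} s·G(s) = K·11 / (15·18) = (11/270)·K.
e_ss = 6/K_v = 405/22 ⇒ K_v = 44/135 ⇒ K = (44/135)/(11/270) = 8.

8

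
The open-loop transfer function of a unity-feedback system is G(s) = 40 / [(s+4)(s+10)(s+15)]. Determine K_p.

1/15

No free integrators in G(s): this is a type 0 system.
K_p = lim_{s→0} G(s) = 40 / (4·10·15) = 1/15.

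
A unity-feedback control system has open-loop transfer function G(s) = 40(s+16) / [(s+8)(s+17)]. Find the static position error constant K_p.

The open loop has no poles at the origin → type 0 system.
K_p = lim_{s→0} G(s) = 40·16 / (8·17) = 80/17.

80/17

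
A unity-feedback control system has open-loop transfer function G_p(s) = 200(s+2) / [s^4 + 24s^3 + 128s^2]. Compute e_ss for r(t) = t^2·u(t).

Lowest-order denominator term is 128s^2, so the open loop has 2 poles at the origin → type 2 system.
K_a = lim_{s→0} s^2·G_p(s) = 200·2 / 128 = 3.125.
r(t) = t^2 gives R(s) = 2/s^3.
e_ss = 2/K_a = 2/3.125 = 0.64.

0.64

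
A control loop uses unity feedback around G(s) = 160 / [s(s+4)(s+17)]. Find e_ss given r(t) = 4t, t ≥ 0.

System type = 1 (one pole at s=0).
K_v = lim_{s→0} s·G(s) = 160 / (4·17) = 40/17.
e_ss = 4/K_v = 4/(40/17) = 1.7.

1.7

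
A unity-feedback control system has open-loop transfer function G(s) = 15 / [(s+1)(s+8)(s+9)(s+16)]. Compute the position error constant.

The open loop has no poles at the origin → type 0 system.
K_p = lim_{s→0} G(s) = 15 / (1·8·9·16) = 5/384.

5/384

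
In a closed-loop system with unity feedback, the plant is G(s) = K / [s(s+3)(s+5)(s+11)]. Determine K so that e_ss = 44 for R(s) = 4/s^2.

15

G(s) has one factor of s in the denominator, so the system is type 1.
K_v = lim_{s→0} s·G(s) = K / (3·5·11) = (1/165)·K.
e_ss = 4/K_v = 44 ⇒ K_v = 1/11 ⇒ K = (1/11)/(1/165) = 15.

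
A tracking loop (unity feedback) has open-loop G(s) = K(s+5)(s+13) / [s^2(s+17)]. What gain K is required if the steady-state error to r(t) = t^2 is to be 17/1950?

60

The open loop has two poles at the origin → type 2 system.
K_a = lim_{s→0} s^2·G(s) = K·5·13 / (17) = (65/17)·K.
e_ss = 2/K_a = 17/1950 ⇒ K_a = 3900/17 ⇒ K = (3900/17)/(65/17) = 60.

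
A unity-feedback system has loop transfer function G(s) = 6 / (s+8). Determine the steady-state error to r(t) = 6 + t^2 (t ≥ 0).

The open loop has no poles at the origin → type 0 system. By superposition:
  • 6: e_ss = 6/(1+K_p) with K_p=0.75 → 24/7.
  • t^2: a type-0 system cannot track it, e_ss → ∞.
The unbounded component dominates.

infinity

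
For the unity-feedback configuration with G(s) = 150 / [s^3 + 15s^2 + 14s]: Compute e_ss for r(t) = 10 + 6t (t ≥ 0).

0.56

The denominator has no term below 14s — 1 pole at s=0, type 1. Taking each input component in turn:
  • 10: tracked with zero error.
  • 6t: e_ss = 6/K_v with K_v=75/7 → 0.56.
Total e_ss = 0.56.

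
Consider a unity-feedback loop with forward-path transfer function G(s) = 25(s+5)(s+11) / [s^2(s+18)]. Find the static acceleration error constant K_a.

1375/18

G(s) has two factors of s in the denominator, so the system is type 2.
K_a = lim_{s→0} s^2·G(s) = 25·5·11 / (18) = 1375/18.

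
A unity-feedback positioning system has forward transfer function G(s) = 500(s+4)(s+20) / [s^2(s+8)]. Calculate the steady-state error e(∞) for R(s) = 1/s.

Two free integrators in G(s): this is a type 2 system.
A type-2 system has K_p = ∞, so it tracks a step input with zero steady-state error.

0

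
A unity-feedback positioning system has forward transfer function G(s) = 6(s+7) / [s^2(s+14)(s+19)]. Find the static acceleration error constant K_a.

3/19

G(s) has two factors of s in the denominator, so the system is type 2.
K_a = lim_{s→0} s^2·G(s) = 6·7 / (14·19) = 3/19.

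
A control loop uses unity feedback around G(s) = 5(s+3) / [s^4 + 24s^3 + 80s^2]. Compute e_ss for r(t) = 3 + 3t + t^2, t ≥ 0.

Lowest-order denominator term is 80s^2, so the open loop has 2 poles at the origin → type 2 system. Taking each input component in turn:
  • 3: tracked with zero error.
  • 3t: tracked with zero error.
  • t^2: e_ss = 2/K_a with K_a=0.1875 → 32/3.
Total e_ss = 32/3.

32/3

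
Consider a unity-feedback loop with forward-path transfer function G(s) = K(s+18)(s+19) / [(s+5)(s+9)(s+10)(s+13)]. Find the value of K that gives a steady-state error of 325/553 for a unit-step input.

System type = 0 (no poles at s=0).
K_p = lim_{s→0} G(s) = K·18·19 / (5·9·10·13) = (19/325)·K.
e_ss = 1/(1 + K_p) = 325/553 ⇒ 1 + (19/325)·K = 553/325 ⇒ K = 12.

12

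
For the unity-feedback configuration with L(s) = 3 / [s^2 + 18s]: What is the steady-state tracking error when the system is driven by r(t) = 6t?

36

Factoring s from the denominator leaves a polynomial with constant term 18, so the system is type 1.
K_v = lim_{s→0} s·L(s) = 3 / 18 = 1/6.
e_ss = 6/K_v = 6/(1/6) = 36.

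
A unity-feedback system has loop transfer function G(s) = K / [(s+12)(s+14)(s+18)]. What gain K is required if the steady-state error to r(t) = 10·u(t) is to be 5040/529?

150

No free integrators in G(s): this is a type 0 system.
K_p = lim_{s→0} G(s) = K / (12·14·18) = (1/3024)·K.
e_ss = 10/(1 + K_p) = 5040/529 ⇒ 1 + (1/3024)·K = 529/504 ⇒ K = 150.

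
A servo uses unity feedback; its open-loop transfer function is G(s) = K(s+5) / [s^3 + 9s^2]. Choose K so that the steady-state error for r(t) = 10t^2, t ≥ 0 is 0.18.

200

Factoring s^2 from the denominator leaves a polynomial with constant term 9, so the system is type 2.
K_a = lim_{s→0} s^2·G(s) = K·5 / 9 = (5/9)·K.
e_ss = 20/K_a = 0.18 ⇒ K_a = 1000/9 ⇒ K = (1000/9)/(5/9) = 200.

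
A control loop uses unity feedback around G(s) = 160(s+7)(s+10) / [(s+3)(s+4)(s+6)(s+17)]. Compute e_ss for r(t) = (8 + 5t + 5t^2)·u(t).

infinity

G(s) has no factors of s in the denominator, so the system is type 0. By superposition:
  • 8: e_ss = 8/(1+K_p) with K_p=1400/153 → 1224/1553.
  • 5t: a type-0 system cannot track it, e_ss → ∞.
  • 5t^2: a type-0 system cannot track it, e_ss → ∞.
The unbounded component dominates.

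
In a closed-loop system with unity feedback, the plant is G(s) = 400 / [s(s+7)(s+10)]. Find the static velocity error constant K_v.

The open loop has one pole at the origin → type 1 system.
K_v = lim_{s→0} s·G(s) = 400 / (7·10) = 40/7.

40/7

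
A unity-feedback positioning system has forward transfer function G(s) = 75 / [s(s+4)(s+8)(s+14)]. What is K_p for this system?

K_p = lim_{s→0} G(s); with 1 pole at the origin the limit diverges, so K_p = ∞.

infinity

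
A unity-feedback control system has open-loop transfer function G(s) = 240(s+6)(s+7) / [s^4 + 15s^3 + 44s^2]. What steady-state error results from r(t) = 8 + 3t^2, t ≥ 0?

11/420

Lowest-order denominator term is 44s^2, so the open loop has 2 poles at the origin → type 2 system. Taking each input component in turn:
  • 8: tracked with zero error.
  • 3t^2: e_ss = 6/K_a with K_a=2520/11 → 11/420.
Total e_ss = 11/420.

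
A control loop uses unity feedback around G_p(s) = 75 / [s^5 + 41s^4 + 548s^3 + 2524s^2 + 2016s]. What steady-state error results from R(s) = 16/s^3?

Lowest-order denominator term is 2016s, so the open loop has 1 pole at the origin → type 1 system.
For a type-1 system K_a = 0, so e_ss to a parabolic input is unbounded.

infinity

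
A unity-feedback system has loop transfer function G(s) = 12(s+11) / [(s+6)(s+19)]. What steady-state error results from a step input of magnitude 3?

57/41

G(s) has no factors of s in the denominator, so the system is type 0.
K_p = lim_{s→0} G(s) = 12·11 / (6·19) = 22/19.
e_ss = 3/(1 + K_p) = 3/(41/19) = 57/41.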